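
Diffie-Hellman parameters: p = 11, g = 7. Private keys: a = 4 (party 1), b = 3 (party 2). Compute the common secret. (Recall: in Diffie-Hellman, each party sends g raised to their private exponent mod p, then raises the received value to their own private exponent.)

Party 2 sends B = g^b mod p = 7^3 mod 11.
7^1 ≡ 7 (mod 11)
7^2 = (7^1)^2 ≡ 7^2 = 49 ≡ 5 (mod 11)
7^3 = 7^2 · 7^1 ≡ 5 · 7 ≡ 2 (mod 11).
So B = 2. Party 1 then computes K = B^a mod p = 2^4 mod 11.
2^1 ≡ 2 (mod 11)
2^2 = (2^1)^2 ≡ 2^2 = 4 ≡ 4 (mod 11)
2^4 = (2^2)^2 ≡ 4^2 = 16 ≡ 5 (mod 11)

5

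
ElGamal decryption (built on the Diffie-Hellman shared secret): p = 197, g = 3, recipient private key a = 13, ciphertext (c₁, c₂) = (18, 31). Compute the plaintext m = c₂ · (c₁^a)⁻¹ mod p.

Shared mask s = c₁^a mod p = 18^13 mod 197.
18^1 ≡ 18 (mod 197)
18^2 = (18^1)^2 ≡ 18^2 = 324 ≡ 127 (mod 197)
18^4 = (18^2)^2 ≡ 127^2 = 16129 ≡ 172 (mod 197)
18^8 = (18^4)^2 ≡ 172^2 = 29584 ≡ 34 (mod 197)
18^13 = 18^8 · 18^4 · 18^1 ≡ 34 · 172 · 18 ≡ 66 (mod 197).
So s = 66; s⁻¹ ≡ 3 (mod 197).
m = c₂ · s⁻¹ mod 197 = 31 · 3 mod 197 = 93.

93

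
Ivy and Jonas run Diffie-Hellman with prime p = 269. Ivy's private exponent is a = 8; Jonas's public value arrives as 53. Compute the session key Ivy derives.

70

Shared key K = 53^8 mod 269.
53^1 ≡ 53 (mod 269)
53^2 = (53^1)^2 ≡ 53^2 = 2809 ≡ 119 (mod 269)
53^4 = (53^2)^2 ≡ 119^2 = 14161 ≡ 173 (mod 269)
53^8 = (53^4)^2 ≡ 173^2 = 29929 ≡ 70 (mod 269)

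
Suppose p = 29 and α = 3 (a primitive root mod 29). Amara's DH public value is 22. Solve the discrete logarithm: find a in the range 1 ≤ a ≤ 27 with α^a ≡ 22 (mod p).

22

Try successive powers of 3 modulo 29:
3^1 ≡ 3
3^2 ≡ 9
3^3 ≡ 27
3^4 ≡ 23
3^5 ≡ 11
3^6 ≡ 4
3^7 ≡ 12
3^8 ≡ 7
3^9 ≡ 21
3^10 ≡ 5
3^11 ≡ 15
3^12 ≡ 16
3^13 ≡ 19
3^14 ≡ 28
3^15 ≡ 26
3^16 ≡ 20
3^17 ≡ 2
3^18 ≡ 6
3^19 ≡ 18
3^20 ≡ 25
3^21 ≡ 17
3^22 ≡ 22
Found: a = 22.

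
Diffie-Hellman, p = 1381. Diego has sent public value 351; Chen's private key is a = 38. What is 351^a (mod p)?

436

Shared key K = 351^38 mod 1381.
351^1 ≡ 351 (mod 1381)
351^2 = (351^1)^2 ≡ 351^2 = 123201 ≡ 292 (mod 1381)
351^4 = (351^2)^2 ≡ 292^2 = 85264 ≡ 1023 (mod 1381)
351^8 = (351^4)^2 ≡ 1023^2 = 1046529 ≡ 1112 (mod 1381)
351^16 = (351^8)^2 ≡ 1112^2 = 1236544 ≡ 549 (mod 1381)
351^32 = (351^16)^2 ≡ 549^2 = 301401 ≡ 343 (mod 1381)
351^38 = 351^32 · 351^4 · 351^2 ≡ 343 · 1023 · 292 ≡ 436 (mod 1381).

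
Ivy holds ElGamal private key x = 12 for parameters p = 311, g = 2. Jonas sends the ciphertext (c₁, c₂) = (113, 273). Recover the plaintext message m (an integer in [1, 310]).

Shared mask s = c₁^x mod p = 113^12 mod 311.
113^1 ≡ 113 (mod 311)
113^2 = (113^1)^2 ≡ 113^2 = 12769 ≡ 18 (mod 311)
113^4 = (113^2)^2 ≡ 18^2 = 324 ≡ 13 (mod 311)
113^8 = (113^4)^2 ≡ 13^2 = 169 ≡ 169 (mod 311)
113^12 = 113^8 · 113^4 ≡ 169 · 13 ≡ 20 (mod 311).
So s = 20; s⁻¹ ≡ 140 (mod 311).
m = c₂ · s⁻¹ mod 311 = 273 · 140 mod 311 = 278.

278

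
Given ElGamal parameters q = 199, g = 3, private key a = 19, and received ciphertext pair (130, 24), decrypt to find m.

68

Shared mask s = c₁^a mod q = 130^19 mod 199.
130^1 ≡ 130 (mod 199)
130^2 = (130^1)^2 ≡ 130^2 = 16900 ≡ 184 (mod 199)
130^4 = (130^2)^2 ≡ 184^2 = 33856 ≡ 26 (mod 199)
130^8 = (130^4)^2 ≡ 26^2 = 676 ≡ 79 (mod 199)
130^16 = (130^8)^2 ≡ 79^2 = 6241 ≡ 72 (mod 199)
130^19 = 130^16 · 130^2 · 130^1 ≡ 72 · 184 · 130 ≡ 94 (mod 199).
So s = 94; s⁻¹ ≡ 36 (mod 199).
m = c₂ · s⁻¹ mod 199 = 24 · 36 mod 199 = 68.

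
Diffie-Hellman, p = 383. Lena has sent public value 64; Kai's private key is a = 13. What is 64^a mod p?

101

Shared key K = 64^13 mod 383.
64^1 ≡ 64 (mod 383)
64^2 = (64^1)^2 ≡ 64^2 = 4096 ≡ 266 (mod 383)
64^4 = (64^2)^2 ≡ 266^2 = 70756 ≡ 284 (mod 383)
64^8 = (64^4)^2 ≡ 284^2 = 80656 ≡ 226 (mod 383)
64^13 = 64^8 · 64^4 · 64^1 ≡ 226 · 284 · 64 ≡ 101 (mod 383).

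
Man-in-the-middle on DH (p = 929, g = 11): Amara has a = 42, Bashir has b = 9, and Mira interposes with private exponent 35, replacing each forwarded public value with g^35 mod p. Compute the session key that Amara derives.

Amara receives Mira's public value M = 11^35 mod 929 instead of the honest one.
11^1 ≡ 11 (mod 929)
11^2 = (11^1)^2 ≡ 11^2 = 121 ≡ 121 (mod 929)
11^4 = (11^2)^2 ≡ 121^2 = 14641 ≡ 706 (mod 929)
11^8 = (11^4)^2 ≡ 706^2 = 498436 ≡ 492 (mod 929)
11^16 = (11^8)^2 ≡ 492^2 = 242064 ≡ 524 (mod 929)
11^32 = (11^16)^2 ≡ 524^2 = 274576 ≡ 521 (mod 929)
11^35 = 11^32 · 11^2 · 11^1 ≡ 521 · 121 · 11 ≡ 417 (mod 929).
So M = 417. Amara computes K = M^42 mod 929.
417^1 ≡ 417 (mod 929)
417^2 = (417^1)^2 ≡ 417^2 = 173889 ≡ 166 (mod 929)
417^4 = (417^2)^2 ≡ 166^2 = 27556 ≡ 615 (mod 929)
417^8 = (417^4)^2 ≡ 615^2 = 378225 ≡ 122 (mod 929)
417^16 = (417^8)^2 ≡ 122^2 = 14884 ≡ 20 (mod 929)
417^32 = (417^16)^2 ≡ 20^2 = 400 ≡ 400 (mod 929)
417^42 = 417^32 · 417^8 · 417^2 ≡ 400 · 122 · 166 ≡ 849 (mod 929).

849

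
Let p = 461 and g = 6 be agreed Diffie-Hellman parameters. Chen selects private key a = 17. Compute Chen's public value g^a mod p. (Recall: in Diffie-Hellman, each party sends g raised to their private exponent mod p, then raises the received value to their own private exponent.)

Public value = 6^17 mod 461.
6^1 ≡ 6 (mod 461)
6^2 = (6^1)^2 ≡ 6^2 = 36 ≡ 36 (mod 461)
6^4 = (6^2)^2 ≡ 36^2 = 1296 ≡ 374 (mod 461)
6^8 = (6^4)^2 ≡ 374^2 = 139876 ≡ 193 (mod 461)
6^16 = (6^8)^2 ≡ 193^2 = 37249 ≡ 369 (mod 461)
6^17 = 6^16 · 6^1 ≡ 369 · 6 ≡ 370 (mod 461).

370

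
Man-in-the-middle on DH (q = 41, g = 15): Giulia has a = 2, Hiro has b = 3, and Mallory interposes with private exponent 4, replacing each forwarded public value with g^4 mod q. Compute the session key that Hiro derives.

Hiro receives Mallory's public value M = 15^4 mod 41 instead of the honest one.
15^1 ≡ 15 (mod 41)
15^2 = (15^1)^2 ≡ 15^2 = 225 ≡ 20 (mod 41)
15^4 = (15^2)^2 ≡ 20^2 = 400 ≡ 31 (mod 41)
So M = 31. Hiro computes K = M^3 mod 41.
31^1 ≡ 31 (mod 41)
31^2 = (31^1)^2 ≡ 31^2 = 961 ≡ 18 (mod 41)
31^3 = 31^2 · 31^1 ≡ 18 · 31 ≡ 25 (mod 41).

25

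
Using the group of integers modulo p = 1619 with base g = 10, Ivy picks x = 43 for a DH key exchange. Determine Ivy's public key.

853

Public value = 10^{43} \pmod{1619}.
10^1 ≡ 10 (mod 1619)
10^2 = (10^1)^2 ≡ 10^2 = 100 ≡ 100 (mod 1619)
10^4 = (10^2)^2 ≡ 100^2 = 10000 ≡ 286 (mod 1619)
10^8 = (10^4)^2 ≡ 286^2 = 81796 ≡ 846 (mod 1619)
10^16 = (10^8)^2 ≡ 846^2 = 715716 ≡ 118 (mod 1619)
10^32 = (10^16)^2 ≡ 118^2 = 13924 ≡ 972 (mod 1619)
10^43 = 10^32 · 10^8 · 10^2 · 10^1 ≡ 972 · 846 · 100 · 10 ≡ 853 (mod 1619).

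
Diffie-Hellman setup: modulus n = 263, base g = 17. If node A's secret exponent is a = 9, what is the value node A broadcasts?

98

Public value = 17^9 mod 263.
17^1 ≡ 17 (mod 263)
17^2 = (17^1)^2 ≡ 17^2 = 289 ≡ 26 (mod 263)
17^4 = (17^2)^2 ≡ 26^2 = 676 ≡ 150 (mod 263)
17^8 = (17^4)^2 ≡ 150^2 = 22500 ≡ 145 (mod 263)
17^9 = 17^8 · 17^1 ≡ 145 · 17 ≡ 98 (mod 263).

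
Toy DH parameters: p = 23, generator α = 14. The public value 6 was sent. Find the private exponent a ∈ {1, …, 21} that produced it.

4

Try successive powers of 14 modulo 23:
14^1 ≡ 14
14^2 ≡ 12
14^3 ≡ 7
14^4 ≡ 6
Found: a = 4.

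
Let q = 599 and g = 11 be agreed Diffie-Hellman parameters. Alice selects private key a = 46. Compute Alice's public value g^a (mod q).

Public value = 11^46 (mod 599).
11^1 ≡ 11 (mod 599)
11^2 = (11^1)^2 ≡ 11^2 = 121 ≡ 121 (mod 599)
11^4 = (11^2)^2 ≡ 121^2 = 14641 ≡ 265 (mod 599)
11^8 = (11^4)^2 ≡ 265^2 = 70225 ≡ 142 (mod 599)
11^16 = (11^8)^2 ≡ 142^2 = 20164 ≡ 397 (mod 599)
11^32 = (11^16)^2 ≡ 397^2 = 157609 ≡ 72 (mod 599)
11^46 = 11^32 · 11^8 · 11^4 · 11^2 ≡ 72 · 142 · 265 · 121 ≡ 459 (mod 599).

459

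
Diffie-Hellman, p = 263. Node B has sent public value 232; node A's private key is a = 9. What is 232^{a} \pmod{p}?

Shared key K = 232^9 mod 263.
232^1 ≡ 232 (mod 263)
232^2 = (232^1)^2 ≡ 232^2 = 53824 ≡ 172 (mod 263)
232^4 = (232^2)^2 ≡ 172^2 = 29584 ≡ 128 (mod 263)
232^8 = (232^4)^2 ≡ 128^2 = 16384 ≡ 78 (mod 263)
232^9 = 232^8 · 232^1 ≡ 78 · 232 ≡ 212 (mod 263).

212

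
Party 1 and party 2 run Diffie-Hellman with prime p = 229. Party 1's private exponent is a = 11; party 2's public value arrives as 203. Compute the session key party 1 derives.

Shared key K = 203^11 mod 229.
203^1 ≡ 203 (mod 229)
203^2 = (203^1)^2 ≡ 203^2 = 41209 ≡ 218 (mod 229)
203^4 = (203^2)^2 ≡ 218^2 = 47524 ≡ 121 (mod 229)
203^8 = (203^4)^2 ≡ 121^2 = 14641 ≡ 214 (mod 229)
203^11 = 203^8 · 203^2 · 203^1 ≡ 214 · 218 · 203 ≡ 61 (mod 229).

61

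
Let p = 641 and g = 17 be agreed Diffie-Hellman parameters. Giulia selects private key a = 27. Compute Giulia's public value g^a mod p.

Public value = 17^27 mod 641.
17^1 ≡ 17 (mod 641)
17^2 = (17^1)^2 ≡ 17^2 = 289 ≡ 289 (mod 641)
17^4 = (17^2)^2 ≡ 289^2 = 83521 ≡ 191 (mod 641)
17^8 = (17^4)^2 ≡ 191^2 = 36481 ≡ 585 (mod 641)
17^16 = (17^8)^2 ≡ 585^2 = 342225 ≡ 572 (mod 641)
17^27 = 17^16 · 17^8 · 17^2 · 17^1 ≡ 572 · 585 · 289 · 17 ≡ 617 (mod 641).

617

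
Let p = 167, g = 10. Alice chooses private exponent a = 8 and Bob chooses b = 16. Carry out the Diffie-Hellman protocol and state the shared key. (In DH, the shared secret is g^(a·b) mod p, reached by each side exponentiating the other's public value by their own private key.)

36

Bob sends B = g^b mod p = 10^16 mod 167.
10^1 ≡ 10 (mod 167)
10^2 = (10^1)^2 ≡ 10^2 = 100 ≡ 100 (mod 167)
10^4 = (10^2)^2 ≡ 100^2 = 10000 ≡ 147 (mod 167)
10^8 = (10^4)^2 ≡ 147^2 = 21609 ≡ 66 (mod 167)
10^16 = (10^8)^2 ≡ 66^2 = 4356 ≡ 14 (mod 167)
So B = 14. Alice then computes K = B^a mod p = 14^8 mod 167.
14^1 ≡ 14 (mod 167)
14^2 = (14^1)^2 ≡ 14^2 = 196 ≡ 29 (mod 167)
14^4 = (14^2)^2 ≡ 29^2 = 841 ≡ 6 (mod 167)
14^8 = (14^4)^2 ≡ 6^2 = 36 ≡ 36 (mod 167)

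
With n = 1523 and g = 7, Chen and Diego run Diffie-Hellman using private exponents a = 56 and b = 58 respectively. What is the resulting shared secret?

Chen sends A = g^a mod n = 7^56 mod 1523.
7^1 ≡ 7 (mod 1523)
7^2 = (7^1)^2 ≡ 7^2 = 49 ≡ 49 (mod 1523)
7^4 = (7^2)^2 ≡ 49^2 = 2401 ≡ 878 (mod 1523)
7^8 = (7^4)^2 ≡ 878^2 = 770884 ≡ 246 (mod 1523)
7^16 = (7^8)^2 ≡ 246^2 = 60516 ≡ 1119 (mod 1523)
7^32 = (7^16)^2 ≡ 1119^2 = 1252161 ≡ 255 (mod 1523)
7^56 = 7^32 · 7^16 · 7^8 ≡ 255 · 1119 · 246 ≡ 1323 (mod 1523).
So A = 1323. Diego then computes K = A^b mod n = 1323^58 mod 1523.
1323^1 ≡ 1323 (mod 1523)
1323^2 = (1323^1)^2 ≡ 1323^2 = 1750329 ≡ 402 (mod 1523)
1323^4 = (1323^2)^2 ≡ 402^2 = 161604 ≡ 166 (mod 1523)
1323^8 = (1323^4)^2 ≡ 166^2 = 27556 ≡ 142 (mod 1523)
1323^16 = (1323^8)^2 ≡ 142^2 = 20164 ≡ 365 (mod 1523)
1323^32 = (1323^16)^2 ≡ 365^2 = 133225 ≡ 724 (mod 1523)
1323^58 = 1323^32 · 1323^16 · 1323^8 · 1323^2 ≡ 724 · 365 · 142 · 402 ≡ 1348 (mod 1523).

1348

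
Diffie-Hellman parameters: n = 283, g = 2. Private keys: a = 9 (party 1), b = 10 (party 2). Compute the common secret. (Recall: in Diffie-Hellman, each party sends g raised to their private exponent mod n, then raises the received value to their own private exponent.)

230

Party 2 sends B = g^b mod n = 2^10 mod 283.
2^1 ≡ 2 (mod 283)
2^2 = (2^1)^2 ≡ 2^2 = 4 ≡ 4 (mod 283)
2^4 = (2^2)^2 ≡ 4^2 = 16 ≡ 16 (mod 283)
2^8 = (2^4)^2 ≡ 16^2 = 256 ≡ 256 (mod 283)
2^10 = 2^8 · 2^2 ≡ 256 · 4 ≡ 175 (mod 283).
So B = 175. Party 1 then computes K = B^a mod n = 175^9 mod 283.
175^1 ≡ 175 (mod 283)
175^2 = (175^1)^2 ≡ 175^2 = 30625 ≡ 61 (mod 283)
175^4 = (175^2)^2 ≡ 61^2 = 3721 ≡ 42 (mod 283)
175^8 = (175^4)^2 ≡ 42^2 = 1764 ≡ 66 (mod 283)
175^9 = 175^8 · 175^1 ≡ 66 · 175 ≡ 230 (mod 283).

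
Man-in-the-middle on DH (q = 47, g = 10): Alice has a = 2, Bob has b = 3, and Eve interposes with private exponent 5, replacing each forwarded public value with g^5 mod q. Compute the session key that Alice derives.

Alice receives Eve's public value M = 10^5 mod 47 instead of the honest one.
10^1 ≡ 10 (mod 47)
10^2 = (10^1)^2 ≡ 10^2 = 100 ≡ 6 (mod 47)
10^4 = (10^2)^2 ≡ 6^2 = 36 ≡ 36 (mod 47)
10^5 = 10^4 · 10^1 ≡ 36 · 10 ≡ 31 (mod 47).
So M = 31. Alice computes K = M^2 mod 47.
31^1 ≡ 31 (mod 47)
31^2 = (31^1)^2 ≡ 31^2 = 961 ≡ 21 (mod 47)

21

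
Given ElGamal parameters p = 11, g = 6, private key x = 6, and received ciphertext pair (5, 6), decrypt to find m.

Shared mask s = c₁^x mod p = 5^6 mod 11.
5^1 ≡ 5 (mod 11)
5^2 = (5^1)^2 ≡ 5^2 = 25 ≡ 3 (mod 11)
5^4 = (5^2)^2 ≡ 3^2 = 9 ≡ 9 (mod 11)
5^6 = 5^4 · 5^2 ≡ 9 · 3 ≡ 5 (mod 11).
So s = 5; s⁻¹ ≡ 9 (mod 11).
m = c₂ · s⁻¹ mod 11 = 6 · 9 mod 11 = 10.

10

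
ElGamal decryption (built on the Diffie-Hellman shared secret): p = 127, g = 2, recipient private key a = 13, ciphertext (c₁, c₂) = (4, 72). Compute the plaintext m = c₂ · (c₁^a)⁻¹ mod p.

Shared mask s = c₁^a mod p = 4^13 mod 127.
4^1 ≡ 4 (mod 127)
4^2 = (4^1)^2 ≡ 4^2 = 16 ≡ 16 (mod 127)
4^4 = (4^2)^2 ≡ 16^2 = 256 ≡ 2 (mod 127)
4^8 = (4^4)^2 ≡ 2^2 = 4 ≡ 4 (mod 127)
4^13 = 4^8 · 4^4 · 4^1 ≡ 4 · 2 · 4 ≡ 32 (mod 127).
So s = 32; s⁻¹ ≡ 4 (mod 127).
m = c₂ · s⁻¹ mod 127 = 72 · 4 mod 127 = 34.

34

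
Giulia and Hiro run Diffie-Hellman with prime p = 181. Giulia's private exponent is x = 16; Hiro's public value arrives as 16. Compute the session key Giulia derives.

Shared key K = 16^16 mod 181.
16^1 ≡ 16 (mod 181)
16^2 = (16^1)^2 ≡ 16^2 = 256 ≡ 75 (mod 181)
16^4 = (16^2)^2 ≡ 75^2 = 5625 ≡ 14 (mod 181)
16^8 = (16^4)^2 ≡ 14^2 = 196 ≡ 15 (mod 181)
16^16 = (16^8)^2 ≡ 15^2 = 225 ≡ 44 (mod 181)

44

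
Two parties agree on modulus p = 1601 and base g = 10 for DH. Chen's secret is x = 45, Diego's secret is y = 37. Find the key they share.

Diego sends B = g^y mod p = 10^37 mod 1601.
10^1 ≡ 10 (mod 1601)
10^2 = (10^1)^2 ≡ 10^2 = 100 ≡ 100 (mod 1601)
10^4 = (10^2)^2 ≡ 100^2 = 10000 ≡ 394 (mod 1601)
10^8 = (10^4)^2 ≡ 394^2 = 155236 ≡ 1540 (mod 1601)
10^16 = (10^8)^2 ≡ 1540^2 = 2371600 ≡ 519 (mod 1601)
10^32 = (10^16)^2 ≡ 519^2 = 269361 ≡ 393 (mod 1601)
10^37 = 10^32 · 10^4 · 10^1 ≡ 393 · 394 · 10 ≡ 253 (mod 1601).
So B = 253. Chen then computes K = B^x mod p = 253^45 mod 1601.
253^1 ≡ 253 (mod 1601)
253^2 = (253^1)^2 ≡ 253^2 = 64009 ≡ 1570 (mod 1601)
253^4 = (253^2)^2 ≡ 1570^2 = 2464900 ≡ 961 (mod 1601)
253^8 = (253^4)^2 ≡ 961^2 = 923521 ≡ 1345 (mod 1601)
253^16 = (253^8)^2 ≡ 1345^2 = 1809025 ≡ 1496 (mod 1601)
253^32 = (253^16)^2 ≡ 1496^2 = 2238016 ≡ 1419 (mod 1601)
253^45 = 253^32 · 253^8 · 253^4 · 253^1 ≡ 1419 · 1345 · 961 · 253 ≡ 1126 (mod 1601).

1126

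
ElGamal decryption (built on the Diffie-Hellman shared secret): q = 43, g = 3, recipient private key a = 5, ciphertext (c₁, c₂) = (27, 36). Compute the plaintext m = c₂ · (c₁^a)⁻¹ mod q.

29

Shared mask s = c₁^a mod q = 27^5 mod 43.
27^1 ≡ 27 (mod 43)
27^2 = (27^1)^2 ≡ 27^2 = 729 ≡ 41 (mod 43)
27^4 = (27^2)^2 ≡ 41^2 = 1681 ≡ 4 (mod 43)
27^5 = 27^4 · 27^1 ≡ 4 · 27 ≡ 22 (mod 43).
So s = 22; s⁻¹ ≡ 2 (mod 43).
m = c₂ · s⁻¹ mod 43 = 36 · 2 mod 43 = 29.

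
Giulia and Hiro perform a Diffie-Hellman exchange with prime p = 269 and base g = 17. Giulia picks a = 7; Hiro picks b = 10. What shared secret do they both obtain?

96

Hiro sends B = g^b mod p = 17^10 mod 269.
17^1 ≡ 17 (mod 269)
17^2 = (17^1)^2 ≡ 17^2 = 289 ≡ 20 (mod 269)
17^4 = (17^2)^2 ≡ 20^2 = 400 ≡ 131 (mod 269)
17^8 = (17^4)^2 ≡ 131^2 = 17161 ≡ 214 (mod 269)
17^10 = 17^8 · 17^2 ≡ 214 · 20 ≡ 245 (mod 269).
So B = 245. Giulia then computes K = B^a mod p = 245^7 mod 269.
245^1 ≡ 245 (mod 269)
245^2 = (245^1)^2 ≡ 245^2 = 60025 ≡ 38 (mod 269)
245^4 = (245^2)^2 ≡ 38^2 = 1444 ≡ 99 (mod 269)
245^7 = 245^4 · 245^2 · 245^1 ≡ 99 · 38 · 245 ≡ 96 (mod 269).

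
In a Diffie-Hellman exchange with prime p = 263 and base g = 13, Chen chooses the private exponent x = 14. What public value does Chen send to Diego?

Public value = 13^14 mod 263.
13^1 ≡ 13 (mod 263)
13^2 = (13^1)^2 ≡ 13^2 = 169 ≡ 169 (mod 263)
13^4 = (13^2)^2 ≡ 169^2 = 28561 ≡ 157 (mod 263)
13^8 = (13^4)^2 ≡ 157^2 = 24649 ≡ 190 (mod 263)
13^14 = 13^8 · 13^4 · 13^2 ≡ 190 · 157 · 169 ≡ 86 (mod 263).

86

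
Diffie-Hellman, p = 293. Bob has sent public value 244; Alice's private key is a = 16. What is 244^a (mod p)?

189

Shared key K = 244^16 mod 293.
244^1 ≡ 244 (mod 293)
244^2 = (244^1)^2 ≡ 244^2 = 59536 ≡ 57 (mod 293)
244^4 = (244^2)^2 ≡ 57^2 = 3249 ≡ 26 (mod 293)
244^8 = (244^4)^2 ≡ 26^2 = 676 ≡ 90 (mod 293)
244^16 = (244^8)^2 ≡ 90^2 = 8100 ≡ 189 (mod 293)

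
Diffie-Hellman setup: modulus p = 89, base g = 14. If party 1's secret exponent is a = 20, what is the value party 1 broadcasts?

81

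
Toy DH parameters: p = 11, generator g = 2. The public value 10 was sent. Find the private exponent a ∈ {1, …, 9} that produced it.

5

Try successive powers of 2 modulo 11:
2^1 ≡ 2
2^2 ≡ 4
2^3 ≡ 8
2^4 ≡ 5
2^5 ≡ 10
Found: a = 5.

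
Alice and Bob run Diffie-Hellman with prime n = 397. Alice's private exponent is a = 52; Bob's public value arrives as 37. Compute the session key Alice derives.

129

Shared key K = 37^52 mod 397.
37^1 ≡ 37 (mod 397)
37^2 = (37^1)^2 ≡ 37^2 = 1369 ≡ 178 (mod 397)
37^4 = (37^2)^2 ≡ 178^2 = 31684 ≡ 321 (mod 397)
37^8 = (37^4)^2 ≡ 321^2 = 103041 ≡ 218 (mod 397)
37^16 = (37^8)^2 ≡ 218^2 = 47524 ≡ 281 (mod 397)
37^32 = (37^16)^2 ≡ 281^2 = 78961 ≡ 355 (mod 397)
37^52 = 37^32 · 37^16 · 37^4 ≡ 355 · 281 · 321 ≡ 129 (mod 397).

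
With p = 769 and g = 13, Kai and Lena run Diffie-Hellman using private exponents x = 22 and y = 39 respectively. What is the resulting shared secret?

Kai sends A = g^x mod p = 13^22 mod 769.
13^1 ≡ 13 (mod 769)
13^2 = (13^1)^2 ≡ 13^2 = 169 ≡ 169 (mod 769)
13^4 = (13^2)^2 ≡ 169^2 = 28561 ≡ 108 (mod 769)
13^8 = (13^4)^2 ≡ 108^2 = 11664 ≡ 129 (mod 769)
13^16 = (13^8)^2 ≡ 129^2 = 16641 ≡ 492 (mod 769)
13^22 = 13^16 · 13^4 · 13^2 ≡ 492 · 108 · 169 ≡ 371 (mod 769).
So A = 371. Lena then computes K = A^y mod p = 371^39 mod 769.
371^1 ≡ 371 (mod 769)
371^2 = (371^1)^2 ≡ 371^2 = 137641 ≡ 759 (mod 769)
371^4 = (371^2)^2 ≡ 759^2 = 576081 ≡ 100 (mod 769)
371^8 = (371^4)^2 ≡ 100^2 = 10000 ≡ 3 (mod 769)
371^16 = (371^8)^2 ≡ 3^2 = 9 ≡ 9 (mod 769)
371^32 = (371^16)^2 ≡ 9^2 = 81 ≡ 81 (mod 769)
371^39 = 371^32 · 371^4 · 371^2 · 371^1 ≡ 81 · 100 · 759 · 371 ≡ 751 (mod 769).

751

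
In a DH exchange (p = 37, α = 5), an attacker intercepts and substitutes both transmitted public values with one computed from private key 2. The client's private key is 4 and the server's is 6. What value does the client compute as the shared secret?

The client receives an attacker's public value M = 5^2 mod 37 instead of the honest one.
5^1 ≡ 5 (mod 37)
5^2 = (5^1)^2 ≡ 5^2 = 25 ≡ 25 (mod 37)
So M = 25. The client computes K = M^4 mod 37.
25^1 ≡ 25 (mod 37)
25^2 = (25^1)^2 ≡ 25^2 = 625 ≡ 33 (mod 37)
25^4 = (25^2)^2 ≡ 33^2 = 1089 ≡ 16 (mod 37)

16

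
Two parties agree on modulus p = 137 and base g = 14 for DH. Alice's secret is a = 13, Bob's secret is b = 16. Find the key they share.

56

Alice sends A = g^a mod p = 14^13 mod 137.
14^1 ≡ 14 (mod 137)
14^2 = (14^1)^2 ≡ 14^2 = 196 ≡ 59 (mod 137)
14^4 = (14^2)^2 ≡ 59^2 = 3481 ≡ 56 (mod 137)
14^8 = (14^4)^2 ≡ 56^2 = 3136 ≡ 122 (mod 137)
14^13 = 14^8 · 14^4 · 14^1 ≡ 122 · 56 · 14 ≡ 22 (mod 137).
So A = 22. Bob then computes K = A^b mod p = 22^16 mod 137.
22^1 ≡ 22 (mod 137)
22^2 = (22^1)^2 ≡ 22^2 = 484 ≡ 73 (mod 137)
22^4 = (22^2)^2 ≡ 73^2 = 5329 ≡ 123 (mod 137)
22^8 = (22^4)^2 ≡ 123^2 = 15129 ≡ 59 (mod 137)
22^16 = (22^8)^2 ≡ 59^2 = 3481 ≡ 56 (mod 137)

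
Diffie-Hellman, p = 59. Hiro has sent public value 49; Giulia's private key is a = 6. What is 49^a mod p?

9

Shared key K = 49^6 mod 59.
49^1 ≡ 49 (mod 59)
49^2 = (49^1)^2 ≡ 49^2 = 2401 ≡ 41 (mod 59)
49^4 = (49^2)^2 ≡ 41^2 = 1681 ≡ 29 (mod 59)
49^6 = 49^4 · 49^2 ≡ 29 · 41 ≡ 9 (mod 59).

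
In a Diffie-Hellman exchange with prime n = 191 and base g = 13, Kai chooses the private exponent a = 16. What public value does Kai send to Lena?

78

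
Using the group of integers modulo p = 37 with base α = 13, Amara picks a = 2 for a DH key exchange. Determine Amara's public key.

21

Public value = 13^2 mod 37.
13^1 ≡ 13 (mod 37)
13^2 = (13^1)^2 ≡ 13^2 = 169 ≡ 21 (mod 37)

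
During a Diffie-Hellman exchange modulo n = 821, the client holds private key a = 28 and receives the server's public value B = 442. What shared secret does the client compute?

Shared key K = 442^28 mod 821.
442^1 ≡ 442 (mod 821)
442^2 = (442^1)^2 ≡ 442^2 = 195364 ≡ 787 (mod 821)
442^4 = (442^2)^2 ≡ 787^2 = 619369 ≡ 335 (mod 821)
442^8 = (442^4)^2 ≡ 335^2 = 112225 ≡ 569 (mod 821)
442^16 = (442^8)^2 ≡ 569^2 = 323761 ≡ 287 (mod 821)
442^28 = 442^16 · 442^8 · 442^4 ≡ 287 · 569 · 335 ≡ 812 (mod 821).

812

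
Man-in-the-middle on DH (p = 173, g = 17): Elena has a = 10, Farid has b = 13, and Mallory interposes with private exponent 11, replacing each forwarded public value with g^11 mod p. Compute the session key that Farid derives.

Farid receives Mallory's public value M = 17^11 mod 173 instead of the honest one.
17^1 ≡ 17 (mod 173)
17^2 = (17^1)^2 ≡ 17^2 = 289 ≡ 116 (mod 173)
17^4 = (17^2)^2 ≡ 116^2 = 13456 ≡ 135 (mod 173)
17^8 = (17^4)^2 ≡ 135^2 = 18225 ≡ 60 (mod 173)
17^11 = 17^8 · 17^2 · 17^1 ≡ 60 · 116 · 17 ≡ 161 (mod 173).
So M = 161. Farid computes K = M^13 mod 173.
161^1 ≡ 161 (mod 173)
161^2 = (161^1)^2 ≡ 161^2 = 25921 ≡ 144 (mod 173)
161^4 = (161^2)^2 ≡ 144^2 = 20736 ≡ 149 (mod 173)
161^8 = (161^4)^2 ≡ 149^2 = 22201 ≡ 57 (mod 173)
161^13 = 161^8 · 161^4 · 161^1 ≡ 57 · 149 · 161 ≡ 154 (mod 173).

154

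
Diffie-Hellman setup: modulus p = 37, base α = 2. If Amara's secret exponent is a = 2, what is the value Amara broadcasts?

4

Public value = 2^2 mod 37.
2^1 ≡ 2 (mod 37)
2^2 = (2^1)^2 ≡ 2^2 = 4 ≡ 4 (mod 37)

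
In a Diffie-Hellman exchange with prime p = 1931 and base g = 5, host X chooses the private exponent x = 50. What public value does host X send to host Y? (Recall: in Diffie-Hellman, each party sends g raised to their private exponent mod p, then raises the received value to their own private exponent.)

1632

Public value = 5^50 (mod 1931).
5^1 ≡ 5 (mod 1931)
5^2 = (5^1)^2 ≡ 5^2 = 25 ≡ 25 (mod 1931)
5^4 = (5^2)^2 ≡ 25^2 = 625 ≡ 625 (mod 1931)
5^8 = (5^4)^2 ≡ 625^2 = 390625 ≡ 563 (mod 1931)
5^16 = (5^8)^2 ≡ 563^2 = 316969 ≡ 285 (mod 1931)
5^32 = (5^16)^2 ≡ 285^2 = 81225 ≡ 123 (mod 1931)
5^50 = 5^32 · 5^16 · 5^2 ≡ 123 · 285 · 25 ≡ 1632 (mod 1931).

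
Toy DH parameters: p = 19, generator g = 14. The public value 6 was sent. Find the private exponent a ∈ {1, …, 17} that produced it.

2

Try successive powers of 14 modulo 19:
14^1 ≡ 14
14^2 ≡ 6
Found: a = 2.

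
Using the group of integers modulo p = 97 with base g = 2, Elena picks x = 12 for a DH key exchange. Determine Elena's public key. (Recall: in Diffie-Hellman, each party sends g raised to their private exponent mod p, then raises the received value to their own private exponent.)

22

Public value = 2^12 (mod 97).
2^1 ≡ 2 (mod 97)
2^2 = (2^1)^2 ≡ 2^2 = 4 ≡ 4 (mod 97)
2^4 = (2^2)^2 ≡ 4^2 = 16 ≡ 16 (mod 97)
2^8 = (2^4)^2 ≡ 16^2 = 256 ≡ 62 (mod 97)
2^12 = 2^8 · 2^4 ≡ 62 · 16 ≡ 22 (mod 97).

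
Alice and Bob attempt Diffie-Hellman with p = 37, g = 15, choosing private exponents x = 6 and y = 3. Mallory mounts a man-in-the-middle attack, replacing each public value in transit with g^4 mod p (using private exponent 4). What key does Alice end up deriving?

10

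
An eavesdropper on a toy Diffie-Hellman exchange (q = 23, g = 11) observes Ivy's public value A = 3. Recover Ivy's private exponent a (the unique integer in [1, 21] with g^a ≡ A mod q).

Try successive powers of 11 modulo 23:
11^1 ≡ 11
11^2 ≡ 6
11^3 ≡ 20
11^4 ≡ 13
11^5 ≡ 5
11^6 ≡ 9
11^7 ≡ 7
11^8 ≡ 8
11^9 ≡ 19
11^10 ≡ 2
11^11 ≡ 22
11^12 ≡ 12
11^13 ≡ 17
11^14 ≡ 3
Found: a = 14.

14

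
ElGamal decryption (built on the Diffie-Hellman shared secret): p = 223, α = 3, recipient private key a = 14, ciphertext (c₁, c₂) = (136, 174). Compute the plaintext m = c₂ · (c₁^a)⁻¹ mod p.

Shared mask s = c₁^a mod p = 136^14 mod 223.
136^1 ≡ 136 (mod 223)
136^2 = (136^1)^2 ≡ 136^2 = 18496 ≡ 210 (mod 223)
136^4 = (136^2)^2 ≡ 210^2 = 44100 ≡ 169 (mod 223)
136^8 = (136^4)^2 ≡ 169^2 = 28561 ≡ 17 (mod 223)
136^14 = 136^8 · 136^4 · 136^2 ≡ 17 · 169 · 210 ≡ 115 (mod 223).
So s = 115; s⁻¹ ≡ 64 (mod 223).
m = c₂ · s⁻¹ mod 223 = 174 · 64 mod 223 = 209.

209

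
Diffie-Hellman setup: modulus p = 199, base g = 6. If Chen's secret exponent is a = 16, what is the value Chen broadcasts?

151

Public value = 6^16 mod 199.
6^1 ≡ 6 (mod 199)
6^2 = (6^1)^2 ≡ 6^2 = 36 ≡ 36 (mod 199)
6^4 = (6^2)^2 ≡ 36^2 = 1296 ≡ 102 (mod 199)
6^8 = (6^4)^2 ≡ 102^2 = 10404 ≡ 56 (mod 199)
6^16 = (6^8)^2 ≡ 56^2 = 3136 ≡ 151 (mod 199)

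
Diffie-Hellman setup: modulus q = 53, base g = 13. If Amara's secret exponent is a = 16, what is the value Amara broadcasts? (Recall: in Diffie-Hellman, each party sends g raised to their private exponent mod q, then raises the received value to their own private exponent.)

Public value = 13^16 (mod 53).
13^1 ≡ 13 (mod 53)
13^2 = (13^1)^2 ≡ 13^2 = 169 ≡ 10 (mod 53)
13^4 = (13^2)^2 ≡ 10^2 = 100 ≡ 47 (mod 53)
13^8 = (13^4)^2 ≡ 47^2 = 2209 ≡ 36 (mod 53)
13^16 = (13^8)^2 ≡ 36^2 = 1296 ≡ 24 (mod 53)

24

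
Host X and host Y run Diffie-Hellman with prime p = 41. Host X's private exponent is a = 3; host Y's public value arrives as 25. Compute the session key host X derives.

4

Shared key K = 25^3 mod 41.
25^1 ≡ 25 (mod 41)
25^2 = (25^1)^2 ≡ 25^2 = 625 ≡ 10 (mod 41)
25^3 = 25^2 · 25^1 ≡ 10 · 25 ≡ 4 (mod 41).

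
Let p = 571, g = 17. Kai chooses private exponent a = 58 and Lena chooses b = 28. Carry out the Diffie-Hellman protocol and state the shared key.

470

Kai sends A = g^a mod p = 17^58 mod 571.
17^1 ≡ 17 (mod 571)
17^2 = (17^1)^2 ≡ 17^2 = 289 ≡ 289 (mod 571)
17^4 = (17^2)^2 ≡ 289^2 = 83521 ≡ 155 (mod 571)
17^8 = (17^4)^2 ≡ 155^2 = 24025 ≡ 43 (mod 571)
17^16 = (17^8)^2 ≡ 43^2 = 1849 ≡ 136 (mod 571)
17^32 = (17^16)^2 ≡ 136^2 = 18496 ≡ 224 (mod 571)
17^58 = 17^32 · 17^16 · 17^8 · 17^2 ≡ 224 · 136 · 43 · 289 ≡ 273 (mod 571).
So A = 273. Lena then computes K = A^b mod p = 273^28 mod 571.
273^1 ≡ 273 (mod 571)
273^2 = (273^1)^2 ≡ 273^2 = 74529 ≡ 299 (mod 571)
273^4 = (273^2)^2 ≡ 299^2 = 89401 ≡ 325 (mod 571)
273^8 = (273^4)^2 ≡ 325^2 = 105625 ≡ 561 (mod 571)
273^16 = (273^8)^2 ≡ 561^2 = 314721 ≡ 100 (mod 571)
273^28 = 273^16 · 273^8 · 273^4 ≡ 100 · 561 · 325 ≡ 470 (mod 571).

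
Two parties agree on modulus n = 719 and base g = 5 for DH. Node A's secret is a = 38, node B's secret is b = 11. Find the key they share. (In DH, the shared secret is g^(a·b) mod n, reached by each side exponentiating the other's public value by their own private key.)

Node B sends B = g^b mod n = 5^11 mod 719.
5^1 ≡ 5 (mod 719)
5^2 = (5^1)^2 ≡ 5^2 = 25 ≡ 25 (mod 719)
5^4 = (5^2)^2 ≡ 25^2 = 625 ≡ 625 (mod 719)
5^8 = (5^4)^2 ≡ 625^2 = 390625 ≡ 208 (mod 719)
5^11 = 5^8 · 5^2 · 5^1 ≡ 208 · 25 · 5 ≡ 116 (mod 719).
So B = 116. Node A then computes K = B^a mod n = 116^38 mod 719.
116^1 ≡ 116 (mod 719)
116^2 = (116^1)^2 ≡ 116^2 = 13456 ≡ 514 (mod 719)
116^4 = (116^2)^2 ≡ 514^2 = 264196 ≡ 323 (mod 719)
116^8 = (116^4)^2 ≡ 323^2 = 104329 ≡ 74 (mod 719)
116^16 = (116^8)^2 ≡ 74^2 = 5476 ≡ 443 (mod 719)
116^32 = (116^16)^2 ≡ 443^2 = 196249 ≡ 681 (mod 719)
116^38 = 116^32 · 116^4 · 116^2 ≡ 681 · 323 · 514 ≡ 389 (mod 719).

389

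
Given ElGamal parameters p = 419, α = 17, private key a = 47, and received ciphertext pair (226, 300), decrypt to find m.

Shared mask s = c₁^a mod p = 226^47 mod 419.
226^1 ≡ 226 (mod 419)
226^2 = (226^1)^2 ≡ 226^2 = 51076 ≡ 377 (mod 419)
226^4 = (226^2)^2 ≡ 377^2 = 142129 ≡ 88 (mod 419)
226^8 = (226^4)^2 ≡ 88^2 = 7744 ≡ 202 (mod 419)
226^16 = (226^8)^2 ≡ 202^2 = 40804 ≡ 161 (mod 419)
226^32 = (226^16)^2 ≡ 161^2 = 25921 ≡ 362 (mod 419)
226^47 = 226^32 · 226^8 · 226^4 · 226^2 · 226^1 ≡ 362 · 202 · 88 · 377 · 226 ≡ 358 (mod 419).
So s = 358; s⁻¹ ≡ 261 (mod 419).
m = c₂ · s⁻¹ mod 419 = 300 · 261 mod 419 = 366.

366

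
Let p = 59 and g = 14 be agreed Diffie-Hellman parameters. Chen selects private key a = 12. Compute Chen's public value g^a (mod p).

48

Public value = 14^12 (mod 59).
14^1 ≡ 14 (mod 59)
14^2 = (14^1)^2 ≡ 14^2 = 196 ≡ 19 (mod 59)
14^4 = (14^2)^2 ≡ 19^2 = 361 ≡ 7 (mod 59)
14^8 = (14^4)^2 ≡ 7^2 = 49 ≡ 49 (mod 59)
14^12 = 14^8 · 14^4 ≡ 49 · 7 ≡ 48 (mod 59).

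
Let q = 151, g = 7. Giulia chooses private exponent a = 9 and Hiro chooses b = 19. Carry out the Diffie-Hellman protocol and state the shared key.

28

Hiro sends B = g^b mod q = 7^19 mod 151.
7^1 ≡ 7 (mod 151)
7^2 = (7^1)^2 ≡ 7^2 = 49 ≡ 49 (mod 151)
7^4 = (7^2)^2 ≡ 49^2 = 2401 ≡ 136 (mod 151)
7^8 = (7^4)^2 ≡ 136^2 = 18496 ≡ 74 (mod 151)
7^16 = (7^8)^2 ≡ 74^2 = 5476 ≡ 40 (mod 151)
7^19 = 7^16 · 7^2 · 7^1 ≡ 40 · 49 · 7 ≡ 130 (mod 151).
So B = 130. Giulia then computes K = B^a mod q = 130^9 mod 151.
130^1 ≡ 130 (mod 151)
130^2 = (130^1)^2 ≡ 130^2 = 16900 ≡ 139 (mod 151)
130^4 = (130^2)^2 ≡ 139^2 = 19321 ≡ 144 (mod 151)
130^8 = (130^4)^2 ≡ 144^2 = 20736 ≡ 49 (mod 151)
130^9 = 130^8 · 130^1 ≡ 49 · 130 ≡ 28 (mod 151).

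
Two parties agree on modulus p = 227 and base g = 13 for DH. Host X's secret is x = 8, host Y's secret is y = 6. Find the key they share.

182

Host Y sends B = g^y mod p = 13^6 mod 227.
13^1 ≡ 13 (mod 227)
13^2 = (13^1)^2 ≡ 13^2 = 169 ≡ 169 (mod 227)
13^4 = (13^2)^2 ≡ 169^2 = 28561 ≡ 186 (mod 227)
13^6 = 13^4 · 13^2 ≡ 186 · 169 ≡ 108 (mod 227).
So B = 108. Host X then computes K = B^x mod p = 108^8 mod 227.
108^1 ≡ 108 (mod 227)
108^2 = (108^1)^2 ≡ 108^2 = 11664 ≡ 87 (mod 227)
108^4 = (108^2)^2 ≡ 87^2 = 7569 ≡ 78 (mod 227)
108^8 = (108^4)^2 ≡ 78^2 = 6084 ≡ 182 (mod 227)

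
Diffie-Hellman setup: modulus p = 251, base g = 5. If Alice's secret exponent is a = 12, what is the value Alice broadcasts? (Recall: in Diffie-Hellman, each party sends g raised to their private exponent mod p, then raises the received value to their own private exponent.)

Public value = 5^12 mod 251.
5^1 ≡ 5 (mod 251)
5^2 = (5^1)^2 ≡ 5^2 = 25 ≡ 25 (mod 251)
5^4 = (5^2)^2 ≡ 25^2 = 625 ≡ 123 (mod 251)
5^8 = (5^4)^2 ≡ 123^2 = 15129 ≡ 69 (mod 251)
5^12 = 5^8 · 5^4 ≡ 69 · 123 ≡ 204 (mod 251).

204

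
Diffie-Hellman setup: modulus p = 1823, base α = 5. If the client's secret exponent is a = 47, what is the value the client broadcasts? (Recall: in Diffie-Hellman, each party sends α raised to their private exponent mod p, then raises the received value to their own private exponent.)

Public value = 5^47 (mod 1823).
5^1 ≡ 5 (mod 1823)
5^2 = (5^1)^2 ≡ 5^2 = 25 ≡ 25 (mod 1823)
5^4 = (5^2)^2 ≡ 25^2 = 625 ≡ 625 (mod 1823)
5^8 = (5^4)^2 ≡ 625^2 = 390625 ≡ 503 (mod 1823)
5^16 = (5^8)^2 ≡ 503^2 = 253009 ≡ 1435 (mod 1823)
5^32 = (5^16)^2 ≡ 1435^2 = 2059225 ≡ 1058 (mod 1823)
5^47 = 5^32 · 5^8 · 5^4 · 5^2 · 5^1 ≡ 1058 · 503 · 625 · 25 · 5 ≡ 1028 (mod 1823).

1028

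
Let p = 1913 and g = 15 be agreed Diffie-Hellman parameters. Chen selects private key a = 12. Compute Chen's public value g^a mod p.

1703

Public value = 15^12 mod 1913.
15^1 ≡ 15 (mod 1913)
15^2 = (15^1)^2 ≡ 15^2 = 225 ≡ 225 (mod 1913)
15^4 = (15^2)^2 ≡ 225^2 = 50625 ≡ 887 (mod 1913)
15^8 = (15^4)^2 ≡ 887^2 = 786769 ≡ 526 (mod 1913)
15^12 = 15^8 · 15^4 ≡ 526 · 887 ≡ 1703 (mod 1913).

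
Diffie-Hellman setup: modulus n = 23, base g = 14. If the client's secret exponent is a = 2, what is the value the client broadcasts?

Public value = 14^2 (mod 23).
14^1 ≡ 14 (mod 23)
14^2 = (14^1)^2 ≡ 14^2 = 196 ≡ 12 (mod 23)

12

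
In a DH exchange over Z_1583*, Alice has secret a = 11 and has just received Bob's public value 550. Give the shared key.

Shared key K = 550^11 mod 1583.
550^1 ≡ 550 (mod 1583)
550^2 = (550^1)^2 ≡ 550^2 = 302500 ≡ 147 (mod 1583)
550^4 = (550^2)^2 ≡ 147^2 = 21609 ≡ 1030 (mod 1583)
550^8 = (550^4)^2 ≡ 1030^2 = 1060900 ≡ 290 (mod 1583)
550^11 = 550^8 · 550^2 · 550^1 ≡ 290 · 147 · 550 ≡ 687 (mod 1583).

687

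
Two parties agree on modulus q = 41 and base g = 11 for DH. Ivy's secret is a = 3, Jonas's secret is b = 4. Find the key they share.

Ivy sends A = g^a mod q = 11^3 mod 41.
11^1 ≡ 11 (mod 41)
11^2 = (11^1)^2 ≡ 11^2 = 121 ≡ 39 (mod 41)
11^3 = 11^2 · 11^1 ≡ 39 · 11 ≡ 19 (mod 41).
So A = 19. Jonas then computes K = A^b mod q = 19^4 mod 41.
19^1 ≡ 19 (mod 41)
19^2 = (19^1)^2 ≡ 19^2 = 361 ≡ 33 (mod 41)
19^4 = (19^2)^2 ≡ 33^2 = 1089 ≡ 23 (mod 41)

23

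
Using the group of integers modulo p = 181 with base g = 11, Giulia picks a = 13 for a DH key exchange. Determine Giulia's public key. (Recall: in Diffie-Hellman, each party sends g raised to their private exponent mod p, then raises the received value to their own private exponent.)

147

Public value = 11^13 mod 181.
11^1 ≡ 11 (mod 181)
11^2 = (11^1)^2 ≡ 11^2 = 121 ≡ 121 (mod 181)
11^4 = (11^2)^2 ≡ 121^2 = 14641 ≡ 161 (mod 181)
11^8 = (11^4)^2 ≡ 161^2 = 25921 ≡ 38 (mod 181)
11^13 = 11^8 · 11^4 · 11^1 ≡ 38 · 161 · 11 ≡ 147 (mod 181).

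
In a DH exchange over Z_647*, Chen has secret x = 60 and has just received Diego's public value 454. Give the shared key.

Shared key K = 454^60 mod 647.
454^1 ≡ 454 (mod 647)
454^2 = (454^1)^2 ≡ 454^2 = 206116 ≡ 370 (mod 647)
454^4 = (454^2)^2 ≡ 370^2 = 136900 ≡ 383 (mod 647)
454^8 = (454^4)^2 ≡ 383^2 = 146689 ≡ 467 (mod 647)
454^16 = (454^8)^2 ≡ 467^2 = 218089 ≡ 50 (mod 647)
454^32 = (454^16)^2 ≡ 50^2 = 2500 ≡ 559 (mod 647)
454^60 = 454^32 · 454^16 · 454^8 · 454^4 ≡ 559 · 50 · 467 · 383 ≡ 402 (mod 647).

402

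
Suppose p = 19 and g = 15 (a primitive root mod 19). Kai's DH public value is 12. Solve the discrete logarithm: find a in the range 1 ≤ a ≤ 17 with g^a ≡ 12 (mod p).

Try successive powers of 15 modulo 19:
15^1 ≡ 15
15^2 ≡ 16
15^3 ≡ 12
Found: a = 3.

3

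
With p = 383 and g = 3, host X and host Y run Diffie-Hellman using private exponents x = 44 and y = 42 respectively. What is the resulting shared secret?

Host X sends A = g^x mod p = 3^44 mod 383.
3^1 ≡ 3 (mod 383)
3^2 = (3^1)^2 ≡ 3^2 = 9 ≡ 9 (mod 383)
3^4 = (3^2)^2 ≡ 9^2 = 81 ≡ 81 (mod 383)
3^8 = (3^4)^2 ≡ 81^2 = 6561 ≡ 50 (mod 383)
3^16 = (3^8)^2 ≡ 50^2 = 2500 ≡ 202 (mod 383)
3^32 = (3^16)^2 ≡ 202^2 = 40804 ≡ 206 (mod 383)
3^44 = 3^32 · 3^8 · 3^4 ≡ 206 · 50 · 81 ≡ 126 (mod 383).
So A = 126. Host Y then computes K = A^y mod p = 126^42 mod 383.
126^1 ≡ 126 (mod 383)
126^2 = (126^1)^2 ≡ 126^2 = 15876 ≡ 173 (mod 383)
126^4 = (126^2)^2 ≡ 173^2 = 29929 ≡ 55 (mod 383)
126^8 = (126^4)^2 ≡ 55^2 = 3025 ≡ 344 (mod 383)
126^16 = (126^8)^2 ≡ 344^2 = 118336 ≡ 372 (mod 383)
126^32 = (126^16)^2 ≡ 372^2 = 138384 ≡ 121 (mod 383)
126^42 = 126^32 · 126^8 · 126^2 ≡ 121 · 344 · 173 ≡ 169 (mod 383).

169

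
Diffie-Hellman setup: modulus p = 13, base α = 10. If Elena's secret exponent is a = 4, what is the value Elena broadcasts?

Public value = 10^4 mod 13.
10^1 ≡ 10 (mod 13)
10^2 = (10^1)^2 ≡ 10^2 = 100 ≡ 9 (mod 13)
10^4 = (10^2)^2 ≡ 9^2 = 81 ≡ 3 (mod 13)

3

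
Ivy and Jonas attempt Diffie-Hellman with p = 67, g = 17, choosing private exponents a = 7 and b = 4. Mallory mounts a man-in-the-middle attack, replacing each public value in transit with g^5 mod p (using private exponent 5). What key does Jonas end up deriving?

Jonas receives Mallory's public value M = 17^5 mod 67 instead of the honest one.
17^1 ≡ 17 (mod 67)
17^2 = (17^1)^2 ≡ 17^2 = 289 ≡ 21 (mod 67)
17^4 = (17^2)^2 ≡ 21^2 = 441 ≡ 39 (mod 67)
17^5 = 17^4 · 17^1 ≡ 39 · 17 ≡ 60 (mod 67).
So M = 60. Jonas computes K = M^4 mod 67.
60^1 ≡ 60 (mod 67)
60^2 = (60^1)^2 ≡ 60^2 = 3600 ≡ 49 (mod 67)
60^4 = (60^2)^2 ≡ 49^2 = 2401 ≡ 56 (mod 67)

56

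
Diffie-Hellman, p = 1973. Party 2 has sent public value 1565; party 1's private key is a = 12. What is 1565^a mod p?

Shared key K = 1565^12 mod 1973.
1565^1 ≡ 1565 (mod 1973)
1565^2 = (1565^1)^2 ≡ 1565^2 = 2449225 ≡ 732 (mod 1973)
1565^4 = (1565^2)^2 ≡ 732^2 = 535824 ≡ 1141 (mod 1973)
1565^8 = (1565^4)^2 ≡ 1141^2 = 1301881 ≡ 1674 (mod 1973)
1565^12 = 1565^8 · 1565^4 ≡ 1674 · 1141 ≡ 170 (mod 1973).

170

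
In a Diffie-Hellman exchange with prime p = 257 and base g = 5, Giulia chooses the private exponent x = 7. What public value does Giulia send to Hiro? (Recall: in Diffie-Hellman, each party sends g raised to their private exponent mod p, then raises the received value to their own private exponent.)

Public value = 5^7 (mod 257).
5^1 ≡ 5 (mod 257)
5^2 = (5^1)^2 ≡ 5^2 = 25 ≡ 25 (mod 257)
5^4 = (5^2)^2 ≡ 25^2 = 625 ≡ 111 (mod 257)
5^7 = 5^4 · 5^2 · 5^1 ≡ 111 · 25 · 5 ≡ 254 (mod 257).

254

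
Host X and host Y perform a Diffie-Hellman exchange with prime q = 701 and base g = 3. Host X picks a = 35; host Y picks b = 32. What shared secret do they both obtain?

638

Host Y sends B = g^b mod q = 3^32 mod 701.
3^1 ≡ 3 (mod 701)
3^2 = (3^1)^2 ≡ 3^2 = 9 ≡ 9 (mod 701)
3^4 = (3^2)^2 ≡ 9^2 = 81 ≡ 81 (mod 701)
3^8 = (3^4)^2 ≡ 81^2 = 6561 ≡ 252 (mod 701)
3^16 = (3^8)^2 ≡ 252^2 = 63504 ≡ 414 (mod 701)
3^32 = (3^16)^2 ≡ 414^2 = 171396 ≡ 352 (mod 701)
So B = 352. Host X then computes K = B^a mod q = 352^35 mod 701.
352^1 ≡ 352 (mod 701)
352^2 = (352^1)^2 ≡ 352^2 = 123904 ≡ 528 (mod 701)
352^4 = (352^2)^2 ≡ 528^2 = 278784 ≡ 487 (mod 701)
352^8 = (352^4)^2 ≡ 487^2 = 237169 ≡ 231 (mod 701)
352^16 = (352^8)^2 ≡ 231^2 = 53361 ≡ 85 (mod 701)
352^32 = (352^16)^2 ≡ 85^2 = 7225 ≡ 215 (mod 701)
352^35 = 352^32 · 352^2 · 352^1 ≡ 215 · 528 · 352 ≡ 638 (mod 701).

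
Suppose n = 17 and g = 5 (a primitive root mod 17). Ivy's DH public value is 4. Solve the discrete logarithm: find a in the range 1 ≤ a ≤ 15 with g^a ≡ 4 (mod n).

Try successive powers of 5 modulo 17:
5^1 ≡ 5
5^2 ≡ 8
5^3 ≡ 6
5^4 ≡ 13
5^5 ≡ 14
5^6 ≡ 2
5^7 ≡ 10
5^8 ≡ 16
5^9 ≡ 12
5^10 ≡ 9
5^11 ≡ 11
5^12 ≡ 4
Found: a = 12.

12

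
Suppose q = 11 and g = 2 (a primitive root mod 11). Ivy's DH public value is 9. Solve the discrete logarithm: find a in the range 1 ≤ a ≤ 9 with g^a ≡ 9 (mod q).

6

Try successive powers of 2 modulo 11:
2^1 ≡ 2
2^2 ≡ 4
2^3 ≡ 8
2^4 ≡ 5
2^5 ≡ 10
2^6 ≡ 9
Found: a = 6.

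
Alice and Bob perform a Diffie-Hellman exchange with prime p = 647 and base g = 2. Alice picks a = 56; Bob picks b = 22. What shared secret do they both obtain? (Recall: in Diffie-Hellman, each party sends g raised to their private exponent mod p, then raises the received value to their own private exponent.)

361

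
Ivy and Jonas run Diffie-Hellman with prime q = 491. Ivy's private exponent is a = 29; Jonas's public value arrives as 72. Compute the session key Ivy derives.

Shared key K = 72^29 mod 491.
72^1 ≡ 72 (mod 491)
72^2 = (72^1)^2 ≡ 72^2 = 5184 ≡ 274 (mod 491)
72^4 = (72^2)^2 ≡ 274^2 = 75076 ≡ 444 (mod 491)
72^8 = (72^4)^2 ≡ 444^2 = 197136 ≡ 245 (mod 491)
72^16 = (72^8)^2 ≡ 245^2 = 60025 ≡ 123 (mod 491)
72^29 = 72^16 · 72^8 · 72^4 · 72^1 ≡ 123 · 245 · 444 · 72 ≡ 423 (mod 491).

423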